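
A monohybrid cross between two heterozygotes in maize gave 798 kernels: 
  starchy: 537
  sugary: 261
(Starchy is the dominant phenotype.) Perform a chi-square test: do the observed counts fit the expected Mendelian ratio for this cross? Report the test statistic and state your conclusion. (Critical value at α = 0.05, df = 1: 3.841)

25.278; not consistent

For a monohybrid cross between heterozygotes with complete dominance, the expected phenotypic ratio is 3:1.
Expected counts for N = 798 under a 3:1 ratio (total parts = 4):
  starchy: 798 × 3/4 = 598.5
  sugary: 798 × 1/4 = 199.5
χ² = Σ (O − E)² / E
  starchy: (537 − 598.5)² / 598.5 = 6.3195
  sugary: (261 − 199.5)² / 199.5 = 18.9586
χ² = 6.3195 + 18.9586 = 25.2781 ≈ 25.278
Degrees of freedom = 2 − 1 = 1; critical value at α = 0.05 is 3.841.
Since 25.278 > 3.841, we reject the null hypothesis — the data do not fit the 3:1 ratio.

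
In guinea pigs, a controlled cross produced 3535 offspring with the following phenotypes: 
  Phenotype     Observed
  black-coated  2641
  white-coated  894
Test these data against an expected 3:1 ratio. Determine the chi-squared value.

0.159

Total ratio parts = 4. Expected numbers out of 3535:
  black-coated: 3535 × 3/4 = 2651.25
  white-coated: 3535 × 1/4 = 883.75
χ² = Σ (O − E)² / E
  black-coated: (2641 − 2651.25)² / 2651.25 = 0.0396
  white-coated: (894 − 883.75)² / 883.75 = 0.1189
χ² = 0.0396 + 0.1189 = 0.1585 ≈ 0.159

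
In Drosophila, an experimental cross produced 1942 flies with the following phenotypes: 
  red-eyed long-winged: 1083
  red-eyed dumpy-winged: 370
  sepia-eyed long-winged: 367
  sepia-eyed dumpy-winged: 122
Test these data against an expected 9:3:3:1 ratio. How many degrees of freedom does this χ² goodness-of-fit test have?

3

A goodness-of-fit test with 4 phenotype classes has df = 4 − 1 = 3.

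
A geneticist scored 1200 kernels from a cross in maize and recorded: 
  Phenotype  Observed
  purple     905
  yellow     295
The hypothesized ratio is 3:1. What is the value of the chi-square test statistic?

Under the 3:1 hypothesis (Σ ratio = 4, N = 1200):
  purple: 1200 × 3/4 = 900
  yellow: 1200 × 1/4 = 300
χ² = Σ (O − E)² / E
  purple: (905 − 900)² / 900 = 0.0278
  yellow: (295 − 300)² / 300 = 0.0833
χ² = 0.0278 + 0.0833 = 0.1111 ≈ 0.111

0.111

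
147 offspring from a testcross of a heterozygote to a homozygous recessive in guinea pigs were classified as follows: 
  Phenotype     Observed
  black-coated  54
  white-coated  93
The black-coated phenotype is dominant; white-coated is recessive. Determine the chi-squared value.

10.347

A testcross of a heterozygote (Aa × aa) gives a 1:1 phenotypic ratio.
The 1:1 ratio has 2 parts, so with N = 147 the expected counts are:
  black-coated: 147 × 1/2 = 73.5
  white-coated: 147 × 1/2 = 73.5
χ² = Σ (O − E)² / E
  black-coated: (54 − 73.5)² / 73.5 = 5.1735
  white-coated: (93 − 73.5)² / 73.5 = 5.1735
χ² = 5.1735 + 5.1735 = 10.347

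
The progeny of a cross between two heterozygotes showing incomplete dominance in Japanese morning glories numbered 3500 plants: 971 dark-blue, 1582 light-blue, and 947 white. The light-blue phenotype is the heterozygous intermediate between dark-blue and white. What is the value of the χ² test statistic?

32.585

With incomplete dominance, a heterozygote × heterozygote cross gives a 1:2:1 phenotypic ratio.
Under the 1:2:1 hypothesis (Σ ratio = 4, N = 3500):
  dark-blue: 3500 × 1/4 = 875
  light-blue: 3500 × 2/4 = 1750
  white: 3500 × 1/4 = 875
χ² = Σ (O − E)² / E
  dark-blue: (971 − 875)² / 875 = 10.5326
  light-blue: (1582 − 1750)² / 1750 = 16.1280
  white: (947 − 875)² / 875 = 5.9246
χ² = 10.5326 + 16.1280 + 5.9246 = 32.5852 ≈ 32.585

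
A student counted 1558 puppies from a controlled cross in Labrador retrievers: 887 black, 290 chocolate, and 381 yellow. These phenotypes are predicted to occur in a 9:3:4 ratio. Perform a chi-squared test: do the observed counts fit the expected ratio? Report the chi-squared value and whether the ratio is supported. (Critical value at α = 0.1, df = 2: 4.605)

Under the 9:3:4 hypothesis (Σ ratio = 16, N = 1558):
  black: 1558 × 9/16 = 876.375
  chocolate: 1558 × 3/16 = 292.125
  yellow: 1558 × 4/16 = 389.5
χ² = Σ (O − E)² / E
  black: (887 − 876.375)² / 876.375 = 0.1288
  chocolate: (290 − 292.125)² / 292.125 = 0.0155
  yellow: (381 − 389.5)² / 389.5 = 0.1855
χ² = 0.1288 + 0.0155 + 0.1855 = 0.3298 ≈ 0.330
Degrees of freedom = 3 − 1 = 2; critical value at α = 0.1 is 4.605.
Since 0.330 < 4.605, we fail to reject the null hypothesis — the data are consistent with the 9:3:4 ratio.

0.330; consistent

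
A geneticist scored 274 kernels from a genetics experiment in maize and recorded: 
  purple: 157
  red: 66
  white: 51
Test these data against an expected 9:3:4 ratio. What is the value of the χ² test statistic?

Under the 9:3:4 hypothesis (Σ ratio = 16, N = 274):
  purple: 274 × 9/16 = 154.125
  red: 274 × 3/16 = 51.375
  white: 274 × 4/16 = 68.5
χ² = Σ (O − E)² / E
  purple: (157 − 154.125)² / 154.125 = 0.0536
  red: (66 − 51.375)² / 51.375 = 4.1633
  white: (51 − 68.5)² / 68.5 = 4.4708
χ² = 0.0536 + 4.1633 + 4.4708 = 8.6877 ≈ 8.688

8.688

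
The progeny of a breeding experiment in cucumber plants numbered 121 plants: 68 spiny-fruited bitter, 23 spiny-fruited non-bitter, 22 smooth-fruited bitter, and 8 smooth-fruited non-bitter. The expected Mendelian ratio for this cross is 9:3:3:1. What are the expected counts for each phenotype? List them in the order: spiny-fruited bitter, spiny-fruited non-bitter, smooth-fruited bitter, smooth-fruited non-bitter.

Under the 9:3:3:1 hypothesis (Σ ratio = 16, N = 121):
  spiny-fruited bitter: 121 × 9/16 = 68.0625
  spiny-fruited non-bitter: 121 × 3/16 = 22.6875
  smooth-fruited bitter: 121 × 3/16 = 22.6875
  smooth-fruited non-bitter: 121 × 1/16 = 7.5625

68.0625, 22.6875, 22.6875, 7.5625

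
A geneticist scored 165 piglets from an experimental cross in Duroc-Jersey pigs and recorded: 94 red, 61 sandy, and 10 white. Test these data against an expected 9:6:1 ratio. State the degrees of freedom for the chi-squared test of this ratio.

2

A goodness-of-fit test with 3 phenotype classes has df = 3 − 1 = 2.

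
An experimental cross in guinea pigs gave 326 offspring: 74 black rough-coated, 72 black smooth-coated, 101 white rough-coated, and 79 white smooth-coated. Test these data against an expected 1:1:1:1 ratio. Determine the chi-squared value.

6.540

Expected counts for N = 326 under a 1:1:1:1 ratio (total parts = 4):
  black rough-coated: 326 × 1/4 = 81.5
  black smooth-coated: 326 × 1/4 = 81.5
  white rough-coated: 326 × 1/4 = 81.5
  white smooth-coated: 326 × 1/4 = 81.5
χ² = Σ (O − E)² / E
  black rough-coated: (74 − 81.5)² / 81.5 = 0.6902
  black smooth-coated: (72 − 81.5)² / 81.5 = 1.1074
  white rough-coated: (101 − 81.5)² / 81.5 = 4.6656
  white smooth-coated: (79 − 81.5)² / 81.5 = 0.0767
χ² = 0.6902 + 1.1074 + 4.6656 + 0.0767 = 6.5399 ≈ 6.540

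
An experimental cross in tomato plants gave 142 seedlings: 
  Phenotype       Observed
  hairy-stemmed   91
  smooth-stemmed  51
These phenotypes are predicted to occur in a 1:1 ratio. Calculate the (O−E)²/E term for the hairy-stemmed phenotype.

5.634

The 1:1 ratio has 2 parts, so with N = 142 the expected counts are:
  hairy-stemmed: 142 × 1/2 = 71
  smooth-stemmed: 142 × 1/2 = 71
Contribution of hairy-stemmed: (91 − 71)² / 71 = 5.6338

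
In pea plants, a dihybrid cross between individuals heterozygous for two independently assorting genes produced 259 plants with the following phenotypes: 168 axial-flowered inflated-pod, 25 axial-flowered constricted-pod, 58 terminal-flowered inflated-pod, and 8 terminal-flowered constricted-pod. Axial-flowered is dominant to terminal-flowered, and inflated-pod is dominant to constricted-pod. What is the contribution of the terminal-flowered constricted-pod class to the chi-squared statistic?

4.141

A dihybrid F₂ with independent assortment and complete dominance at both loci gives a 9:3:3:1 phenotypic ratio.
Under the 9:3:3:1 hypothesis (Σ ratio = 16, N = 259):
  axial-flowered inflated-pod: 259 × 9/16 = 145.6875
  axial-flowered constricted-pod: 259 × 3/16 = 48.5625
  terminal-flowered inflated-pod: 259 × 3/16 = 48.5625
  terminal-flowered constricted-pod: 259 × 1/16 = 16.1875
Contribution of terminal-flowered constricted-pod: (8 − 16.1875)² / 16.1875 = 4.1412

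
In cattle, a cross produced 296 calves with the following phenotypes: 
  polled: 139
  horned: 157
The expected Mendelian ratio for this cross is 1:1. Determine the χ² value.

1.095

Total ratio parts = 2. Expected numbers out of 296:
  polled: 296 × 1/2 = 148
  horned: 296 × 1/2 = 148
χ² = Σ (O − E)² / E
  polled: (139 − 148)² / 148 = 0.5473
  horned: (157 − 148)² / 148 = 0.5473
χ² = 0.5473 + 0.5473 = 1.0946 ≈ 1.095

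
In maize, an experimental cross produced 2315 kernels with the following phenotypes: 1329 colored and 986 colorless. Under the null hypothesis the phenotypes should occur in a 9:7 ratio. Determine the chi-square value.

1.262

The 9:7 ratio has 16 parts, so with N = 2315 the expected counts are:
  colored: 2315 × 9/16 = 1302.1875
  colorless: 2315 × 7/16 = 1012.8125
χ² = Σ (O − E)² / E
  colored: (1329 − 1302.1875)² / 1302.1875 = 0.5521
  colorless: (986 − 1012.8125)² / 1012.8125 = 0.7098
χ² = 0.5521 + 0.7098 = 1.2619 ≈ 1.262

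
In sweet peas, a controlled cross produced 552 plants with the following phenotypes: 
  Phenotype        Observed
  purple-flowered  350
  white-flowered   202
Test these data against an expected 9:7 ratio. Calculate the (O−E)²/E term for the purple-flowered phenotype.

Total ratio parts = 16. Expected numbers out of 552:
  purple-flowered: 552 × 9/16 = 310.5
  white-flowered: 552 × 7/16 = 241.5
Contribution of purple-flowered: (350 − 310.5)² / 310.5 = 5.0250

5.025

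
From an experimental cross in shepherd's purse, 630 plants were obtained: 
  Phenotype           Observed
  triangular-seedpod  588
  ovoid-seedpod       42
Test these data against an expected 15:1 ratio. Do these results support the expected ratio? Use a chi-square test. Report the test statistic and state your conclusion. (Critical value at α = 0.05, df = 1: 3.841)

0.187; consistent

Expected counts for N = 630 under a 15:1 ratio (total parts = 16):
  triangular-seedpod: 630 × 15/16 = 590.625
  ovoid-seedpod: 630 × 1/16 = 39.375
χ² = Σ (O − E)² / E
  triangular-seedpod: (588 − 590.625)² / 590.625 = 0.0117
  ovoid-seedpod: (42 − 39.375)² / 39.375 = 0.1750
χ² = 0.0117 + 0.1750 = 0.1867 ≈ 0.187
Degrees of freedom = 2 − 1 = 1; critical value at α = 0.05 is 3.841.
Since 0.187 < 3.841, we fail to reject the null hypothesis — the data are consistent with the 15:1 ratio.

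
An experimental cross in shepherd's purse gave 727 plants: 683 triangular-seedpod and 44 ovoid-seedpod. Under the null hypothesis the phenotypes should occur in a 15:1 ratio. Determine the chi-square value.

0.049

The 15:1 ratio has 16 parts, so with N = 727 the expected counts are:
  triangular-seedpod: 727 × 15/16 = 681.5625
  ovoid-seedpod: 727 × 1/16 = 45.4375
χ² = Σ (O − E)² / E
  triangular-seedpod: (683 − 681.5625)² / 681.5625 = 0.0030
  ovoid-seedpod: (44 − 45.4375)² / 45.4375 = 0.0455
χ² = 0.0030 + 0.0455 = 0.0485 ≈ 0.049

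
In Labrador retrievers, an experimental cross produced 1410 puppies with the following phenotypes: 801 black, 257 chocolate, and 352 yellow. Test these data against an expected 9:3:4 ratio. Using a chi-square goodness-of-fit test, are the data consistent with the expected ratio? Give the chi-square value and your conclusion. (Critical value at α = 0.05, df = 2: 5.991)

Total ratio parts = 16. Expected numbers out of 1410:
  black: 1410 × 9/16 = 793.125
  chocolate: 1410 × 3/16 = 264.375
  yellow: 1410 × 4/16 = 352.5
χ² = Σ (O − E)² / E
  black: (801 − 793.125)² / 793.125 = 0.0782
  chocolate: (257 − 264.375)² / 264.375 = 0.2057
  yellow: (352 − 352.5)² / 352.5 = 0.0007
χ² = 0.0782 + 0.2057 + 0.0007 = 0.2846 ≈ 0.285
Degrees of freedom = 3 − 1 = 2; critical value at α = 0.05 is 5.991.
Since 0.285 < 5.991, we fail to reject the null hypothesis — the data are consistent with the 9:3:4 ratio.

0.285; consistent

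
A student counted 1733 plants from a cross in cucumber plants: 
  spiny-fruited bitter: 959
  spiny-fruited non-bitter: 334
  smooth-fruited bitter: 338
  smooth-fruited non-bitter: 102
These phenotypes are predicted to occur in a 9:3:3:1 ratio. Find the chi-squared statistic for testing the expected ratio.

Under the 9:3:3:1 hypothesis (Σ ratio = 16, N = 1733):
  spiny-fruited bitter: 1733 × 9/16 = 974.8125
  spiny-fruited non-bitter: 1733 × 3/16 = 324.9375
  smooth-fruited bitter: 1733 × 3/16 = 324.9375
  smooth-fruited non-bitter: 1733 × 1/16 = 108.3125
χ² = Σ (O − E)² / E
  spiny-fruited bitter: (959 − 974.8125)² / 974.8125 = 0.2565
  spiny-fruited non-bitter: (334 − 324.9375)² / 324.9375 = 0.2528
  smooth-fruited bitter: (338 − 324.9375)² / 324.9375 = 0.5251
  smooth-fruited non-bitter: (102 − 108.3125)² / 108.3125 = 0.3679
χ² = 0.2565 + 0.2528 + 0.5251 + 0.3679 = 1.4023 ≈ 1.402

1.402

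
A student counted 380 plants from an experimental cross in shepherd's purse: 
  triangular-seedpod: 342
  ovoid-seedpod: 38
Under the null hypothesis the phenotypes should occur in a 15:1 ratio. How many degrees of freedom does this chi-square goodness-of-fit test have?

A goodness-of-fit test with 2 phenotype classes has df = 2 − 1 = 1.

1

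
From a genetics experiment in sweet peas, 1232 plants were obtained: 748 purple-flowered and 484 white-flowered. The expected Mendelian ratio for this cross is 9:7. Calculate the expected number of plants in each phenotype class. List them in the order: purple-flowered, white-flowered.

693, 539

Total ratio parts = 16. Expected numbers out of 1232:
  purple-flowered: 1232 × 9/16 = 693
  white-flowered: 1232 × 7/16 = 539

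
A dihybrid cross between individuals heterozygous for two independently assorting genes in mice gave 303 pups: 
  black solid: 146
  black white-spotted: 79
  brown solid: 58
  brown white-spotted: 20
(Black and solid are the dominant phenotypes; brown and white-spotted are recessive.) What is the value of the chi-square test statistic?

12.253

A dihybrid F₂ with independent assortment and complete dominance at both loci gives a 9:3:3:1 phenotypic ratio.
Under the 9:3:3:1 hypothesis (Σ ratio = 16, N = 303):
  black solid: 303 × 9/16 = 170.4375
  black white-spotted: 303 × 3/16 = 56.8125
  brown solid: 303 × 3/16 = 56.8125
  brown white-spotted: 303 × 1/16 = 18.9375
χ² = Σ (O − E)² / E
  black solid: (146 − 170.4375)² / 170.4375 = 3.5039
  black white-spotted: (79 − 56.8125)² / 56.8125 = 8.6651
  brown solid: (58 − 56.8125)² / 56.8125 = 0.0248
  brown white-spotted: (20 − 18.9375)² / 18.9375 = 0.0596
χ² = 3.5039 + 8.6651 + 0.0248 + 0.0596 = 12.2534 ≈ 12.253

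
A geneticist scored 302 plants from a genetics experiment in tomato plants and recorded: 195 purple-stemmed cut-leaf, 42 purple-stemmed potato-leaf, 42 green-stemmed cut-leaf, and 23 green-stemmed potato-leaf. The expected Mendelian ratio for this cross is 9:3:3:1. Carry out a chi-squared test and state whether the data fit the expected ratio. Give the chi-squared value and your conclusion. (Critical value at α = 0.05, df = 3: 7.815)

Total ratio parts = 16. Expected numbers out of 302:
  purple-stemmed cut-leaf: 302 × 9/16 = 169.875
  purple-stemmed potato-leaf: 302 × 3/16 = 56.625
  green-stemmed cut-leaf: 302 × 3/16 = 56.625
  green-stemmed potato-leaf: 302 × 1/16 = 18.875
χ² = Σ (O − E)² / E
  purple-stemmed cut-leaf: (195 − 169.875)² / 169.875 = 3.7161
  purple-stemmed potato-leaf: (42 − 56.625)² / 56.625 = 3.7773
  green-stemmed cut-leaf: (42 − 56.625)² / 56.625 = 3.7773
  green-stemmed potato-leaf: (23 − 18.875)² / 18.875 = 0.9015
χ² = 3.7161 + 3.7773 + 3.7773 + 0.9015 = 12.1722 ≈ 12.172
Degrees of freedom = 4 − 1 = 3; critical value at α = 0.05 is 7.815.
Since 12.172 > 7.815, we reject the null hypothesis — the data do not fit the 9:3:3:1 ratio.

12.172; not consistent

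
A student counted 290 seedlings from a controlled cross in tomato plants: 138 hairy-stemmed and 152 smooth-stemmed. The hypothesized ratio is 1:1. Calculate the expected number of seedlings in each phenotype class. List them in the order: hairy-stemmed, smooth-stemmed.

Under the 1:1 hypothesis (Σ ratio = 2, N = 290):
  hairy-stemmed: 290 × 1/2 = 145
  smooth-stemmed: 290 × 1/2 = 145

145, 145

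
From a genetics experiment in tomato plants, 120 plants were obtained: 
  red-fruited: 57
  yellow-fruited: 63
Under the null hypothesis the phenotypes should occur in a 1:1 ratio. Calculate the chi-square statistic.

Expected counts for N = 120 under a 1:1 ratio (total parts = 2):
  red-fruited: 120 × 1/2 = 60
  yellow-fruited: 120 × 1/2 = 60
χ² = Σ (O − E)² / E
  red-fruited: (57 − 60)² / 60 = 0.1500
  yellow-fruited: (63 − 60)² / 60 = 0.1500
χ² = 0.1500 + 0.1500 = 0.300

0.300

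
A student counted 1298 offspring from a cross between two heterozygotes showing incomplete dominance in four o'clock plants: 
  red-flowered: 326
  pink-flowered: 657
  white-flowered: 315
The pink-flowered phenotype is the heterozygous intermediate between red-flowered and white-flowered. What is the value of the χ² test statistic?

With incomplete dominance, a heterozygote × heterozygote cross gives a 1:2:1 phenotypic ratio.
Expected counts for N = 1298 under a 1:2:1 ratio (total parts = 4):
  red-flowered: 1298 × 1/4 = 324.5
  pink-flowered: 1298 × 2/4 = 649
  white-flowered: 1298 × 1/4 = 324.5
χ² = Σ (O − E)² / E
  red-flowered: (326 − 324.5)² / 324.5 = 0.0069
  pink-flowered: (657 − 649)² / 649 = 0.0986
  white-flowered: (315 − 324.5)² / 324.5 = 0.2781
χ² = 0.0069 + 0.0986 + 0.2781 = 0.3836 ≈ 0.384

0.384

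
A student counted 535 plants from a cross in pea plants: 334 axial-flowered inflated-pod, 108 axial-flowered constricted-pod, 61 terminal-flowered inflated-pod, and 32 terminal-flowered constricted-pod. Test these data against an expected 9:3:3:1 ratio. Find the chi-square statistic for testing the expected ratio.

Expected counts for N = 535 under a 9:3:3:1 ratio (total parts = 16):
  axial-flowered inflated-pod: 535 × 9/16 = 300.9375
  axial-flowered constricted-pod: 535 × 3/16 = 100.3125
  terminal-flowered inflated-pod: 535 × 3/16 = 100.3125
  terminal-flowered constricted-pod: 535 × 1/16 = 33.4375
χ² = Σ (O − E)² / E
  axial-flowered inflated-pod: (334 − 300.9375)² / 300.9375 = 3.6324
  axial-flowered constricted-pod: (108 − 100.3125)² / 100.3125 = 0.5891
  terminal-flowered inflated-pod: (61 − 100.3125)² / 100.3125 = 15.4066
  terminal-flowered constricted-pod: (32 − 33.4375)² / 33.4375 = 0.0618
χ² = 3.6324 + 0.5891 + 15.4066 + 0.0618 = 19.6899 ≈ 19.690

19.690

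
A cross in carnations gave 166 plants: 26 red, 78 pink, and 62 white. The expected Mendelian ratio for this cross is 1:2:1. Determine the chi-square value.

Under the 1:2:1 hypothesis (Σ ratio = 4, N = 166):
  red: 166 × 1/4 = 41.5
  pink: 166 × 2/4 = 83
  white: 166 × 1/4 = 41.5
χ² = Σ (O − E)² / E
  red: (26 − 41.5)² / 41.5 = 5.7892
  pink: (78 − 83)² / 83 = 0.3012
  white: (62 − 41.5)² / 41.5 = 10.1265
χ² = 5.7892 + 0.3012 + 10.1265 = 16.2169 ≈ 16.217

16.217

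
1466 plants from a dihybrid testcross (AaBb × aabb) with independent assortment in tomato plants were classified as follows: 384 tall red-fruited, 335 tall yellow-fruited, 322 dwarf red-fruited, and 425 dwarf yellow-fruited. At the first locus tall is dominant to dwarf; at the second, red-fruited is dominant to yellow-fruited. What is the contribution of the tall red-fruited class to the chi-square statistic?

0.836

A dihybrid testcross with independent assortment gives a 1:1:1:1 ratio.
Expected counts for N = 1466 under a 1:1:1:1 ratio (total parts = 4):
  tall red-fruited: 1466 × 1/4 = 366.5
  tall yellow-fruited: 1466 × 1/4 = 366.5
  dwarf red-fruited: 1466 × 1/4 = 366.5
  dwarf yellow-fruited: 1466 × 1/4 = 366.5
Contribution of tall red-fruited: (384 − 366.5)² / 366.5 = 0.8356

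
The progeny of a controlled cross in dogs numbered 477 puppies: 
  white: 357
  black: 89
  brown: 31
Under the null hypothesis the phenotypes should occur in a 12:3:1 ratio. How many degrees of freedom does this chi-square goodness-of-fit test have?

2

A goodness-of-fit test with 3 phenotype classes has df = 3 − 1 = 2.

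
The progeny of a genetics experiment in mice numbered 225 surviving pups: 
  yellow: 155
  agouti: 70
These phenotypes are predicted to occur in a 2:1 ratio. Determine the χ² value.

Total ratio parts = 3. Expected numbers out of 225:
  yellow: 225 × 2/3 = 150
  agouti: 225 × 1/3 = 75
χ² = Σ (O − E)² / E
  yellow: (155 − 150)² / 150 = 0.1667
  agouti: (70 − 75)² / 75 = 0.3333
χ² = 0.1667 + 0.3333 = 0.500

0.500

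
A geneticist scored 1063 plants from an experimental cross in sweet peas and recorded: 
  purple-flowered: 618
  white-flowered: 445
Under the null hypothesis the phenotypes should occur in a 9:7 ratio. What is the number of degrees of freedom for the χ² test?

A goodness-of-fit test with 2 phenotype classes has df = 2 − 1 = 1.

1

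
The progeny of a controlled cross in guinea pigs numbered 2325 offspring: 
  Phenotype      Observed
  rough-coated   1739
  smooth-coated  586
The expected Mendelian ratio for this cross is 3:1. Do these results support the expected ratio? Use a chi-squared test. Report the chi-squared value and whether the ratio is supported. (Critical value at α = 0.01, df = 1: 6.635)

0.052; consistent

Under the 3:1 hypothesis (Σ ratio = 4, N = 2325):
  rough-coated: 2325 × 3/4 = 1743.75
  smooth-coated: 2325 × 1/4 = 581.25
χ² = Σ (O − E)² / E
  rough-coated: (1739 − 1743.75)² / 1743.75 = 0.0129
  smooth-coated: (586 − 581.25)² / 581.25 = 0.0388
χ² = 0.0129 + 0.0388 = 0.0517 ≈ 0.052
Degrees of freedom = 2 − 1 = 1; critical value at α = 0.01 is 6.635.
Since 0.052 < 6.635, we fail to reject the null hypothesis — the data are consistent with the 3:1 ratio.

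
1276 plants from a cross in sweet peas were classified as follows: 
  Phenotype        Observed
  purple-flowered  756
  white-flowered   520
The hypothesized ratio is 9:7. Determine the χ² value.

The 9:7 ratio has 16 parts, so with N = 1276 the expected counts are:
  purple-flowered: 1276 × 9/16 = 717.75
  white-flowered: 1276 × 7/16 = 558.25
χ² = Σ (O − E)² / E
  purple-flowered: (756 − 717.75)² / 717.75 = 2.0384
  white-flowered: (520 − 558.25)² / 558.25 = 2.6208
χ² = 2.0384 + 2.6208 = 4.6592 ≈ 4.659

4.659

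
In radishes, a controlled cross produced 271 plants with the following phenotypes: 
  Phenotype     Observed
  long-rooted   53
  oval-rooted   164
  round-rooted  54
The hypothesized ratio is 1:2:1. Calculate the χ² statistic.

Expected counts for N = 271 under a 1:2:1 ratio (total parts = 4):
  long-rooted: 271 × 1/4 = 67.75
  oval-rooted: 271 × 2/4 = 135.5
  round-rooted: 271 × 1/4 = 67.75
χ² = Σ (O − E)² / E
  long-rooted: (53 − 67.75)² / 67.75 = 3.2113
  oval-rooted: (164 − 135.5)² / 135.5 = 5.9945
  round-rooted: (54 − 67.75)² / 67.75 = 2.7906
χ² = 3.2113 + 5.9945 + 2.7906 = 11.9964 ≈ 11.996

11.996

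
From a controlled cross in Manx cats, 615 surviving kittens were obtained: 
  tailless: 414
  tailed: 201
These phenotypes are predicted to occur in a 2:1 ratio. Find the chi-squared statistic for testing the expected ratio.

0.117

Under the 2:1 hypothesis (Σ ratio = 3, N = 615):
  tailless: 615 × 2/3 = 410
  tailed: 615 × 1/3 = 205
χ² = Σ (O − E)² / E
  tailless: (414 − 410)² / 410 = 0.0390
  tailed: (201 − 205)² / 205 = 0.0780
χ² = 0.0390 + 0.0780 = 0.117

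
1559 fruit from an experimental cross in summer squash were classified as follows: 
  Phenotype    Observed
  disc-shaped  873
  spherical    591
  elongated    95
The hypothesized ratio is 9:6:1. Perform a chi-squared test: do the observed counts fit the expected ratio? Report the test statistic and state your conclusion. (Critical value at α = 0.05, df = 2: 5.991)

0.148; consistent

Expected counts for N = 1559 under a 9:6:1 ratio (total parts = 16):
  disc-shaped: 1559 × 9/16 = 876.9375
  spherical: 1559 × 6/16 = 584.625
  elongated: 1559 × 1/16 = 97.4375
χ² = Σ (O − E)² / E
  disc-shaped: (873 − 876.9375)² / 876.9375 = 0.0177
  spherical: (591 − 584.625)² / 584.625 = 0.0695
  elongated: (95 − 97.4375)² / 97.4375 = 0.0610
χ² = 0.0177 + 0.0695 + 0.0610 = 0.1482 ≈ 0.148
Degrees of freedom = 3 − 1 = 2; critical value at α = 0.05 is 5.991.
Since 0.148 < 5.991, we fail to reject the null hypothesis — the data are consistent with the 9:6:1 ratio.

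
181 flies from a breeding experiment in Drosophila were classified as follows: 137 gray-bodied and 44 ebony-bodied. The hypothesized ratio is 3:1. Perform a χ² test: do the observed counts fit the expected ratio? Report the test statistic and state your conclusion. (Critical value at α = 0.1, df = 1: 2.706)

0.046; consistent

Expected counts for N = 181 under a 3:1 ratio (total parts = 4):
  gray-bodied: 181 × 3/4 = 135.75
  ebony-bodied: 181 × 1/4 = 45.25
χ² = Σ (O − E)² / E
  gray-bodied: (137 − 135.75)² / 135.75 = 0.0115
  ebony-bodied: (44 − 45.25)² / 45.25 = 0.0345
χ² = 0.0115 + 0.0345 = 0.046
Degrees of freedom = 2 − 1 = 1; critical value at α = 0.1 is 2.706.
Since 0.046 < 2.706, we fail to reject the null hypothesis — the data are consistent with the 3:1 ratio.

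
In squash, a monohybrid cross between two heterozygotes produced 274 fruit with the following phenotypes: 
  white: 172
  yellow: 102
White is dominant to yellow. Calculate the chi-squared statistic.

For a monohybrid cross between heterozygotes with complete dominance, the expected phenotypic ratio is 3:1.
Expected counts for N = 274 under a 3:1 ratio (total parts = 4):
  white: 274 × 3/4 = 205.5
  yellow: 274 × 1/4 = 68.5
χ² = Σ (O − E)² / E
  white: (172 − 205.5)² / 205.5 = 5.4611
  yellow: (102 − 68.5)² / 68.5 = 16.3832
χ² = 5.4611 + 16.3832 = 21.8443 ≈ 21.844

21.844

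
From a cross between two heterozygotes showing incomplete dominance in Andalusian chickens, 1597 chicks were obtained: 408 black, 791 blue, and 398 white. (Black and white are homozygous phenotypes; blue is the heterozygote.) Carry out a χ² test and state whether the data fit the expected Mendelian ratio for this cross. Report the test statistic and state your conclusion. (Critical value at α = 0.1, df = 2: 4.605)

0.266; consistent

With incomplete dominance, a heterozygote × heterozygote cross gives a 1:2:1 phenotypic ratio.
The 1:2:1 ratio has 4 parts, so with N = 1597 the expected counts are:
  black: 1597 × 1/4 = 399.25
  blue: 1597 × 2/4 = 798.5
  white: 1597 × 1/4 = 399.25
χ² = Σ (O − E)² / E
  black: (408 − 399.25)² / 399.25 = 0.1918
  blue: (791 − 798.5)² / 798.5 = 0.0704
  white: (398 − 399.25)² / 399.25 = 0.0039
χ² = 0.1918 + 0.0704 + 0.0039 = 0.2661 ≈ 0.266
Degrees of freedom = 3 − 1 = 2; critical value at α = 0.1 is 4.605.
Since 0.266 < 4.605, we fail to reject the null hypothesis — the data are consistent with the 1:2:1 ratio.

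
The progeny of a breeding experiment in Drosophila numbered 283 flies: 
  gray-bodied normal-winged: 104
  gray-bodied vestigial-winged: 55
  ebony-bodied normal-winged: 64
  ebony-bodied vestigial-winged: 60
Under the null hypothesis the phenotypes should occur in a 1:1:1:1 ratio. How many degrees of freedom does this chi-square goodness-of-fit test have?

3

A goodness-of-fit test with 4 phenotype classes has df = 4 − 1 = 3.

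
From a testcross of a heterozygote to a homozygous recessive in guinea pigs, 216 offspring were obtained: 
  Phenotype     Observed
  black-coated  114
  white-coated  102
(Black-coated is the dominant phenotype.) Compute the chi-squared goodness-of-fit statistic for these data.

0.667

A testcross of a heterozygote (Aa × aa) gives a 1:1 phenotypic ratio.
Expected counts for N = 216 under a 1:1 ratio (total parts = 2):
  black-coated: 216 × 1/2 = 108
  white-coated: 216 × 1/2 = 108
χ² = Σ (O − E)² / E
  black-coated: (114 − 108)² / 108 = 0.3333
  white-coated: (102 − 108)² / 108 = 0.3333
χ² = 0.3333 + 0.3333 = 0.6666 ≈ 0.667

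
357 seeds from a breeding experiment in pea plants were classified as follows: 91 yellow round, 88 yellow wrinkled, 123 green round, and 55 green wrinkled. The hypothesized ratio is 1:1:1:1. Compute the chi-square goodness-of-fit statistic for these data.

Total ratio parts = 4. Expected numbers out of 357:
  yellow round: 357 × 1/4 = 89.25
  yellow wrinkled: 357 × 1/4 = 89.25
  green round: 357 × 1/4 = 89.25
  green wrinkled: 357 × 1/4 = 89.25
χ² = Σ (O − E)² / E
  yellow round: (91 − 89.25)² / 89.25 = 0.0343
  yellow wrinkled: (88 − 89.25)² / 89.25 = 0.0175
  green round: (123 − 89.25)² / 89.25 = 12.7626
  green wrinkled: (55 − 89.25)² / 89.25 = 13.1436
χ² = 0.0343 + 0.0175 + 12.7626 + 13.1436 = 25.958

25.958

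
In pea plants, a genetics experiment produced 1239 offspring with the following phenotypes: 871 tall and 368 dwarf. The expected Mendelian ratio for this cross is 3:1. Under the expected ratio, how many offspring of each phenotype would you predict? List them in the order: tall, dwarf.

The 3:1 ratio has 4 parts, so with N = 1239 the expected counts are:
  tall: 1239 × 3/4 = 929.25
  dwarf: 1239 × 1/4 = 309.75

929.25, 309.75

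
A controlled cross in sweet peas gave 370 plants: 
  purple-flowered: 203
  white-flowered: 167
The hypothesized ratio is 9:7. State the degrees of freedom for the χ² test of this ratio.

1

A goodness-of-fit test with 2 phenotype classes has df = 2 − 1 = 1.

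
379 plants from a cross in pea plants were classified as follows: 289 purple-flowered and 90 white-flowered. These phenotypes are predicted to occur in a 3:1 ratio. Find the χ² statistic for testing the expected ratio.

The 3:1 ratio has 4 parts, so with N = 379 the expected counts are:
  purple-flowered: 379 × 3/4 = 284.25
  white-flowered: 379 × 1/4 = 94.75
χ² = Σ (O − E)² / E
  purple-flowered: (289 − 284.25)² / 284.25 = 0.0794
  white-flowered: (90 − 94.75)² / 94.75 = 0.2381
χ² = 0.0794 + 0.2381 = 0.3175 ≈ 0.318

0.318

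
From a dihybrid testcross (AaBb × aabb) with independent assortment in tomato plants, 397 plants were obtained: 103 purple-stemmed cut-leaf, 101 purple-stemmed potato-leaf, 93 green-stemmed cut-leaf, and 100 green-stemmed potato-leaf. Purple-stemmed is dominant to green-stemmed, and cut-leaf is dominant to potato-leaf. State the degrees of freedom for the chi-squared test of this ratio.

A dihybrid testcross with independent assortment gives a 1:1:1:1 ratio.
A goodness-of-fit test with 4 phenotype classes has df = 4 − 1 = 3.

3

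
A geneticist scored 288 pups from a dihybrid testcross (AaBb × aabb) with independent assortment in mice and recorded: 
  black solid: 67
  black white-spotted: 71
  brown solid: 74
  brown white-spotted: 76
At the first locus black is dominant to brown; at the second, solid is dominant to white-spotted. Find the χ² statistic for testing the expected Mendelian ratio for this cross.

0.639

A dihybrid testcross with independent assortment gives a 1:1:1:1 ratio.
Total ratio parts = 4. Expected numbers out of 288:
  black solid: 288 × 1/4 = 72
  black white-spotted: 288 × 1/4 = 72
  brown solid: 288 × 1/4 = 72
  brown white-spotted: 288 × 1/4 = 72
χ² = Σ (O − E)² / E
  black solid: (67 − 72)² / 72 = 0.3472
  black white-spotted: (71 − 72)² / 72 = 0.0139
  brown solid: (74 − 72)² / 72 = 0.0556
  brown white-spotted: (76 − 72)² / 72 = 0.2222
χ² = 0.3472 + 0.0139 + 0.0556 + 0.2222 = 0.6389 ≈ 0.639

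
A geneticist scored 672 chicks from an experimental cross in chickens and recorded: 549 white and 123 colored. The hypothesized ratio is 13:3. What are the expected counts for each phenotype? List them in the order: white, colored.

Total ratio parts = 16. Expected numbers out of 672:
  white: 672 × 13/16 = 546
  colored: 672 × 3/16 = 126

546, 126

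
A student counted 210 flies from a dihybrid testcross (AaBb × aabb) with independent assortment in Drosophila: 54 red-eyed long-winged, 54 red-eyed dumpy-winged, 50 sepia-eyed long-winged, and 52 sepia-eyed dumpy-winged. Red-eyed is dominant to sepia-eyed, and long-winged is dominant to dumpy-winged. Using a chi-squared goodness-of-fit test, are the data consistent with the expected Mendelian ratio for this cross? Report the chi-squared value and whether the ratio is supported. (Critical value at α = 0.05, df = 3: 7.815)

A dihybrid testcross with independent assortment gives a 1:1:1:1 ratio.
Under the 1:1:1:1 hypothesis (Σ ratio = 4, N = 210):
  red-eyed long-winged: 210 × 1/4 = 52.5
  red-eyed dumpy-winged: 210 × 1/4 = 52.5
  sepia-eyed long-winged: 210 × 1/4 = 52.5
  sepia-eyed dumpy-winged: 210 × 1/4 = 52.5
χ² = Σ (O − E)² / E
  red-eyed long-winged: (54 − 52.5)² / 52.5 = 0.0429
  red-eyed dumpy-winged: (54 − 52.5)² / 52.5 = 0.0429
  sepia-eyed long-winged: (50 − 52.5)² / 52.5 = 0.1190
  sepia-eyed dumpy-winged: (52 − 52.5)² / 52.5 = 0.0048
χ² = 0.0429 + 0.0429 + 0.1190 + 0.0048 = 0.2096 ≈ 0.210
Degrees of freedom = 4 − 1 = 3; critical value at α = 0.05 is 7.815.
Since 0.210 < 7.815, we fail to reject the null hypothesis — the data are consistent with the 1:1:1:1 ratio.

0.210; consistent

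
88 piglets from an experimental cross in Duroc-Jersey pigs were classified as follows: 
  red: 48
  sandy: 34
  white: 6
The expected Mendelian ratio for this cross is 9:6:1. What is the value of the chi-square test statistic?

The 9:6:1 ratio has 16 parts, so with N = 88 the expected counts are:
  red: 88 × 9/16 = 49.5
  sandy: 88 × 6/16 = 33
  white: 88 × 1/16 = 5.5
χ² = Σ (O − E)² / E
  red: (48 − 49.5)² / 49.5 = 0.0455
  sandy: (34 − 33)² / 33 = 0.0303
  white: (6 − 5.5)² / 5.5 = 0.0455
χ² = 0.0455 + 0.0303 + 0.0455 = 0.1213 ≈ 0.121

0.121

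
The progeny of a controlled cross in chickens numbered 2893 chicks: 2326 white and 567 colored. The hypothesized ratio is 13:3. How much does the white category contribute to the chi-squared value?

0.257

Under the 13:3 hypothesis (Σ ratio = 16, N = 2893):
  white: 2893 × 13/16 = 2350.5625
  colored: 2893 × 3/16 = 542.4375
Contribution of white: (2326 − 2350.5625)² / 2350.5625 = 0.2567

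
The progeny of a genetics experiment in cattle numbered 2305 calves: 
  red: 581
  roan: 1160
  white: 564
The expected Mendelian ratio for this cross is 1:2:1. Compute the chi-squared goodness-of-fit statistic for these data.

0.348

Expected counts for N = 2305 under a 1:2:1 ratio (total parts = 4):
  red: 2305 × 1/4 = 576.25
  roan: 2305 × 2/4 = 1152.5
  white: 2305 × 1/4 = 576.25
χ² = Σ (O − E)² / E
  red: (581 − 576.25)² / 576.25 = 0.0392
  roan: (1160 − 1152.5)² / 1152.5 = 0.0488
  white: (564 − 576.25)² / 576.25 = 0.2604
χ² = 0.0392 + 0.0488 + 0.2604 = 0.3484 ≈ 0.348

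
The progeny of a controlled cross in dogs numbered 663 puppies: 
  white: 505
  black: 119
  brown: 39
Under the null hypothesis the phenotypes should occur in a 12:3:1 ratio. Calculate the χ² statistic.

Expected counts for N = 663 under a 12:3:1 ratio (total parts = 16):
  white: 663 × 12/16 = 497.25
  black: 663 × 3/16 = 124.3125
  brown: 663 × 1/16 = 41.4375
χ² = Σ (O − E)² / E
  white: (505 − 497.25)² / 497.25 = 0.1208
  black: (119 − 124.3125)² / 124.3125 = 0.2270
  brown: (39 − 41.4375)² / 41.4375 = 0.1434
χ² = 0.1208 + 0.2270 + 0.1434 = 0.4912 ≈ 0.491

0.491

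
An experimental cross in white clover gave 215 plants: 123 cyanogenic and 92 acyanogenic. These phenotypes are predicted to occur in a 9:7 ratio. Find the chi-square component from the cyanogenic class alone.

Under the 9:7 hypothesis (Σ ratio = 16, N = 215):
  cyanogenic: 215 × 9/16 = 120.9375
  acyanogenic: 215 × 7/16 = 94.0625
Contribution of cyanogenic: (123 − 120.9375)² / 120.9375 = 0.0352

0.035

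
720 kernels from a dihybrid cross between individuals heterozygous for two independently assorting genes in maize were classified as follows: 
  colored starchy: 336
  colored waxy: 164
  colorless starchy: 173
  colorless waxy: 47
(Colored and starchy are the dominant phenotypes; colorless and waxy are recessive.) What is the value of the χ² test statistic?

28.770

A dihybrid F₂ with independent assortment and complete dominance at both loci gives a 9:3:3:1 phenotypic ratio.
Under the 9:3:3:1 hypothesis (Σ ratio = 16, N = 720):
  colored starchy: 720 × 9/16 = 405
  colored waxy: 720 × 3/16 = 135
  colorless starchy: 720 × 3/16 = 135
  colorless waxy: 720 × 1/16 = 45
χ² = Σ (O − E)² / E
  colored starchy: (336 − 405)² / 405 = 11.7556
  colored waxy: (164 − 135)² / 135 = 6.2296
  colorless starchy: (173 − 135)² / 135 = 10.6963
  colorless waxy: (47 − 45)² / 45 = 0.0889
χ² = 11.7556 + 6.2296 + 10.6963 + 0.0889 = 28.7704 ≈ 28.770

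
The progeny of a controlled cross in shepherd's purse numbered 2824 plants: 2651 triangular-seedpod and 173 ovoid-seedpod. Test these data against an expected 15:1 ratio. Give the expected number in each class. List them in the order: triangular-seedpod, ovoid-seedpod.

The 15:1 ratio has 16 parts, so with N = 2824 the expected counts are:
  triangular-seedpod: 2824 × 15/16 = 2647.5
  ovoid-seedpod: 2824 × 1/16 = 176.5

2647.5, 176.5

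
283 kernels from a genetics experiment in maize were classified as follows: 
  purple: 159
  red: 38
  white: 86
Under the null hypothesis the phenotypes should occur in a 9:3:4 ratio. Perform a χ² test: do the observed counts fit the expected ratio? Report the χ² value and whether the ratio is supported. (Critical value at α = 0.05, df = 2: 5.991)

Total ratio parts = 16. Expected numbers out of 283:
  purple: 283 × 9/16 = 159.1875
  red: 283 × 3/16 = 53.0625
  white: 283 × 4/16 = 70.75
χ² = Σ (O − E)² / E
  purple: (159 − 159.1875)² / 159.1875 = 0.0002
  red: (38 − 53.0625)² / 53.0625 = 4.2757
  white: (86 − 70.75)² / 70.75 = 3.2871
χ² = 0.0002 + 4.2757 + 3.2871 = 7.563
Degrees of freedom = 3 − 1 = 2; critical value at α = 0.05 is 5.991.
Since 7.563 > 5.991, we reject the null hypothesis — the data do not fit the 9:3:4 ratio.

7.563; not consistent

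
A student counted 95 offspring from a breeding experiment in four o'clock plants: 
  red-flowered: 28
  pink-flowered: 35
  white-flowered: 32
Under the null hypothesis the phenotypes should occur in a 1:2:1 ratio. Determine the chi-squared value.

Expected counts for N = 95 under a 1:2:1 ratio (total parts = 4):
  red-flowered: 95 × 1/4 = 23.75
  pink-flowered: 95 × 2/4 = 47.5
  white-flowered: 95 × 1/4 = 23.75
χ² = Σ (O − E)² / E
  red-flowered: (28 − 23.75)² / 23.75 = 0.7605
  pink-flowered: (35 − 47.5)² / 47.5 = 3.2895
  white-flowered: (32 − 23.75)² / 23.75 = 2.8658
χ² = 0.7605 + 3.2895 + 2.8658 = 6.9158 ≈ 6.916

6.916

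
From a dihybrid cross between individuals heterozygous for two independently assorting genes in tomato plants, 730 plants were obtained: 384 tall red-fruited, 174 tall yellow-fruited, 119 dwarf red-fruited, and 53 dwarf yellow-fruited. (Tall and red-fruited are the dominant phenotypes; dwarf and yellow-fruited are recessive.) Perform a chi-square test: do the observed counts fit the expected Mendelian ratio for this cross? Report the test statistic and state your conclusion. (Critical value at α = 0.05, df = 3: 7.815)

A dihybrid F₂ with independent assortment and complete dominance at both loci gives a 9:3:3:1 phenotypic ratio.
Under the 9:3:3:1 hypothesis (Σ ratio = 16, N = 730):
  tall red-fruited: 730 × 9/16 = 410.625
  tall yellow-fruited: 730 × 3/16 = 136.875
  dwarf red-fruited: 730 × 3/16 = 136.875
  dwarf yellow-fruited: 730 × 1/16 = 45.625
χ² = Σ (O − E)² / E
  tall red-fruited: (384 − 410.625)² / 410.625 = 1.7264
  tall yellow-fruited: (174 − 136.875)² / 136.875 = 10.0695
  dwarf red-fruited: (119 − 136.875)² / 136.875 = 2.3344
  dwarf yellow-fruited: (53 − 45.625)² / 45.625 = 1.1921
χ² = 1.7264 + 10.0695 + 2.3344 + 1.1921 = 15.3224 ≈ 15.322
Degrees of freedom = 4 − 1 = 3; critical value at α = 0.05 is 7.815.
Since 15.322 > 7.815, we reject the null hypothesis — the data do not fit the 9:3:3:1 ratio.

15.322; not consistent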